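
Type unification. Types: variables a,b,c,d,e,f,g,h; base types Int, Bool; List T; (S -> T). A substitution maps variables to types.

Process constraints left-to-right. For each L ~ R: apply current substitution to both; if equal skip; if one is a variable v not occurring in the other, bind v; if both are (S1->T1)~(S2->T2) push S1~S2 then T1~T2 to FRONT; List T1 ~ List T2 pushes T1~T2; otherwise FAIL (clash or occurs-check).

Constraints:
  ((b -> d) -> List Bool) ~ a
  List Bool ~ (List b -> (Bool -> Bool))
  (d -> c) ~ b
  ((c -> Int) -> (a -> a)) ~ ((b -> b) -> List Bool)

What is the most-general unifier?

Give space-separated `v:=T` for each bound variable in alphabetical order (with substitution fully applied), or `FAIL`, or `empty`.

Answer: FAIL

Derivation:
step 1: unify ((b -> d) -> List Bool) ~ a  [subst: {-} | 3 pending]
  bind a := ((b -> d) -> List Bool)
step 2: unify List Bool ~ (List b -> (Bool -> Bool))  [subst: {a:=((b -> d) -> List Bool)} | 2 pending]
  clash: List Bool vs (List b -> (Bool -> Bool))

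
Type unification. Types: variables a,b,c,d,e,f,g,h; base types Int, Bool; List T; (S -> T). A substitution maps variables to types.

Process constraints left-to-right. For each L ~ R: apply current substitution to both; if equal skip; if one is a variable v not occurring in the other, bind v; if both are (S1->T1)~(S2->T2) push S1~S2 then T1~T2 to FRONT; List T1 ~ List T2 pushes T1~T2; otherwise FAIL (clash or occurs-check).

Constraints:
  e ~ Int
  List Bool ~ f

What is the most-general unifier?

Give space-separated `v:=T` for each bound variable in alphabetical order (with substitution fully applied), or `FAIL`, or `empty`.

step 1: unify e ~ Int  [subst: {-} | 1 pending]
  bind e := Int
step 2: unify List Bool ~ f  [subst: {e:=Int} | 0 pending]
  bind f := List Bool

Answer: e:=Int f:=List Bool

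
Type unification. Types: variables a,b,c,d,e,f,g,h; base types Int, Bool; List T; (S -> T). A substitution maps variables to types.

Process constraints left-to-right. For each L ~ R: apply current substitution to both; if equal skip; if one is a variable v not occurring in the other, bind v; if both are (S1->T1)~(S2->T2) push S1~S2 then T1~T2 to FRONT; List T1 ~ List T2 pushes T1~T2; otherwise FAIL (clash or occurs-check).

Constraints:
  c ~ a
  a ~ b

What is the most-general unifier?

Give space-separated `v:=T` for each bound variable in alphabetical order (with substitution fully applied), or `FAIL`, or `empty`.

step 1: unify c ~ a  [subst: {-} | 1 pending]
  bind c := a
step 2: unify a ~ b  [subst: {c:=a} | 0 pending]
  bind a := b

Answer: a:=b c:=b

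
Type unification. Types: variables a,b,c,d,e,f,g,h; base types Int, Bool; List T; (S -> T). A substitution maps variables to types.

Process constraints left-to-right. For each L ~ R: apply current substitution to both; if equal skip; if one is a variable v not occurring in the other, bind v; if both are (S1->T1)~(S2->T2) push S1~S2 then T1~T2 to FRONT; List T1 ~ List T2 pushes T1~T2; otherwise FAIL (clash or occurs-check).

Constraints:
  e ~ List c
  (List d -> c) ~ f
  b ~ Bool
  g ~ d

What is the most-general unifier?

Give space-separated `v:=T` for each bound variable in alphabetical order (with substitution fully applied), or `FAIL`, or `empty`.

Answer: b:=Bool e:=List c f:=(List d -> c) g:=d

Derivation:
step 1: unify e ~ List c  [subst: {-} | 3 pending]
  bind e := List c
step 2: unify (List d -> c) ~ f  [subst: {e:=List c} | 2 pending]
  bind f := (List d -> c)
step 3: unify b ~ Bool  [subst: {e:=List c, f:=(List d -> c)} | 1 pending]
  bind b := Bool
step 4: unify g ~ d  [subst: {e:=List c, f:=(List d -> c), b:=Bool} | 0 pending]
  bind g := d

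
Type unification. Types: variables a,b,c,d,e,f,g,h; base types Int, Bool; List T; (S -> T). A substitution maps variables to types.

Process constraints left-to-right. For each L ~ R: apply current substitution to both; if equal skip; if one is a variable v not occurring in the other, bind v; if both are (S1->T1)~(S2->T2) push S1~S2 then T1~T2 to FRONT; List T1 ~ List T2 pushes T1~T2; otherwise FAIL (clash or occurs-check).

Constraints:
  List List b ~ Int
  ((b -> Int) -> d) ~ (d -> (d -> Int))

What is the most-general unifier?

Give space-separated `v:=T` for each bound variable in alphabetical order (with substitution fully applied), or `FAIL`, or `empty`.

Answer: FAIL

Derivation:
step 1: unify List List b ~ Int  [subst: {-} | 1 pending]
  clash: List List b vs Int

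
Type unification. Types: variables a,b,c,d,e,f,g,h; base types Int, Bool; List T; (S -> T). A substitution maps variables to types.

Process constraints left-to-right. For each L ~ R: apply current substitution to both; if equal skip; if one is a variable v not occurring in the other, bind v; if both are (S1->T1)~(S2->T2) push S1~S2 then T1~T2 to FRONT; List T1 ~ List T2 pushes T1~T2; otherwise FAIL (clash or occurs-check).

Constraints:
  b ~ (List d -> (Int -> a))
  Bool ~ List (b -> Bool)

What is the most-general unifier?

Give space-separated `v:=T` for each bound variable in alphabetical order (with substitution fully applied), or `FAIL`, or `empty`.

Answer: FAIL

Derivation:
step 1: unify b ~ (List d -> (Int -> a))  [subst: {-} | 1 pending]
  bind b := (List d -> (Int -> a))
step 2: unify Bool ~ List ((List d -> (Int -> a)) -> Bool)  [subst: {b:=(List d -> (Int -> a))} | 0 pending]
  clash: Bool vs List ((List d -> (Int -> a)) -> Bool)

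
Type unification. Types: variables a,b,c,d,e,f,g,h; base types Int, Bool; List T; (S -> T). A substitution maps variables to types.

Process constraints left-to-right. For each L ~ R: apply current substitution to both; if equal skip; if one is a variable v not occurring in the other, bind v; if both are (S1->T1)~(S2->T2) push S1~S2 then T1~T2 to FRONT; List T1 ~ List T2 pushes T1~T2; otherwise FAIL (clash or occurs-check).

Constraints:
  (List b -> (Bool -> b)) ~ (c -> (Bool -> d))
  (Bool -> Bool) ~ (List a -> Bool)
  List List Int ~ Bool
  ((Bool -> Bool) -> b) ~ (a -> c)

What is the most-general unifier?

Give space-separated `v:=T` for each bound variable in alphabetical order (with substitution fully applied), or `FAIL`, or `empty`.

step 1: unify (List b -> (Bool -> b)) ~ (c -> (Bool -> d))  [subst: {-} | 3 pending]
  -> decompose arrow: push List b~c, (Bool -> b)~(Bool -> d)
step 2: unify List b ~ c  [subst: {-} | 4 pending]
  bind c := List b
step 3: unify (Bool -> b) ~ (Bool -> d)  [subst: {c:=List b} | 3 pending]
  -> decompose arrow: push Bool~Bool, b~d
step 4: unify Bool ~ Bool  [subst: {c:=List b} | 4 pending]
  -> identical, skip
step 5: unify b ~ d  [subst: {c:=List b} | 3 pending]
  bind b := d
step 6: unify (Bool -> Bool) ~ (List a -> Bool)  [subst: {c:=List b, b:=d} | 2 pending]
  -> decompose arrow: push Bool~List a, Bool~Bool
step 7: unify Bool ~ List a  [subst: {c:=List b, b:=d} | 3 pending]
  clash: Bool vs List a

Answer: FAIL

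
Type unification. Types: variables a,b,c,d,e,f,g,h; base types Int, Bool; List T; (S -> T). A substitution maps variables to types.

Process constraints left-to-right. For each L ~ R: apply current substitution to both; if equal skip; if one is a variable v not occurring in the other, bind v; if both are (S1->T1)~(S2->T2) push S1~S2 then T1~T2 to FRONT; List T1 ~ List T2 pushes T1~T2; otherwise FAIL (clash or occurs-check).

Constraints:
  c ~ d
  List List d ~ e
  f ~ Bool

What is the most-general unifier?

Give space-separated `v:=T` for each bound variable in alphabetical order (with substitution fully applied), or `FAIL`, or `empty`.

Answer: c:=d e:=List List d f:=Bool

Derivation:
step 1: unify c ~ d  [subst: {-} | 2 pending]
  bind c := d
step 2: unify List List d ~ e  [subst: {c:=d} | 1 pending]
  bind e := List List d
step 3: unify f ~ Bool  [subst: {c:=d, e:=List List d} | 0 pending]
  bind f := Bool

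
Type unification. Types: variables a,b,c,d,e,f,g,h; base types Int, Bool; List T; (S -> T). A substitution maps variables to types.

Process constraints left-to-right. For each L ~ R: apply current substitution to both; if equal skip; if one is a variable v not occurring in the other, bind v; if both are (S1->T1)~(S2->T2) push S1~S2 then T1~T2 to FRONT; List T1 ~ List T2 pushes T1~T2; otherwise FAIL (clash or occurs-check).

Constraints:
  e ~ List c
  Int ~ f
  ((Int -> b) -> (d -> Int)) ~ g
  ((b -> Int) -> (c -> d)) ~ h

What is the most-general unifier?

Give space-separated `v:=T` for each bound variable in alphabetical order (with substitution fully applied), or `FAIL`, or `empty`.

step 1: unify e ~ List c  [subst: {-} | 3 pending]
  bind e := List c
step 2: unify Int ~ f  [subst: {e:=List c} | 2 pending]
  bind f := Int
step 3: unify ((Int -> b) -> (d -> Int)) ~ g  [subst: {e:=List c, f:=Int} | 1 pending]
  bind g := ((Int -> b) -> (d -> Int))
step 4: unify ((b -> Int) -> (c -> d)) ~ h  [subst: {e:=List c, f:=Int, g:=((Int -> b) -> (d -> Int))} | 0 pending]
  bind h := ((b -> Int) -> (c -> d))

Answer: e:=List c f:=Int g:=((Int -> b) -> (d -> Int)) h:=((b -> Int) -> (c -> d))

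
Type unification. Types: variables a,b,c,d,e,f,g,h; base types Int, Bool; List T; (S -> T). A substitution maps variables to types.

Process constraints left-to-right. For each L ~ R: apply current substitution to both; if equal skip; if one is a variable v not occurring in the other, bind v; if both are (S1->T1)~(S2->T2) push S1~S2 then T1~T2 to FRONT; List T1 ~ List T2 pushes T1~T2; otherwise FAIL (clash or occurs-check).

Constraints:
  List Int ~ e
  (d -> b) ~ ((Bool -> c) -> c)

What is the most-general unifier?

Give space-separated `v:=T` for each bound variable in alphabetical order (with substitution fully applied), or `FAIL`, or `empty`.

Answer: b:=c d:=(Bool -> c) e:=List Int

Derivation:
step 1: unify List Int ~ e  [subst: {-} | 1 pending]
  bind e := List Int
step 2: unify (d -> b) ~ ((Bool -> c) -> c)  [subst: {e:=List Int} | 0 pending]
  -> decompose arrow: push d~(Bool -> c), b~c
step 3: unify d ~ (Bool -> c)  [subst: {e:=List Int} | 1 pending]
  bind d := (Bool -> c)
step 4: unify b ~ c  [subst: {e:=List Int, d:=(Bool -> c)} | 0 pending]
  bind b := c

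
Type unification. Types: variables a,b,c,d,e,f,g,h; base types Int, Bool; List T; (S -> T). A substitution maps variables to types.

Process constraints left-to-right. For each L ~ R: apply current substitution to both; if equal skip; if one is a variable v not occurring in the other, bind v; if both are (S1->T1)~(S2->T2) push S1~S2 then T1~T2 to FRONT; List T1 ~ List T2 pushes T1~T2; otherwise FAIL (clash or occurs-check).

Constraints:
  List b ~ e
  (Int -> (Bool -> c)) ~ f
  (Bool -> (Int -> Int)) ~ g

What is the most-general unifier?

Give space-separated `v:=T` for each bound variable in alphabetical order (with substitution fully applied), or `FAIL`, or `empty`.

step 1: unify List b ~ e  [subst: {-} | 2 pending]
  bind e := List b
step 2: unify (Int -> (Bool -> c)) ~ f  [subst: {e:=List b} | 1 pending]
  bind f := (Int -> (Bool -> c))
step 3: unify (Bool -> (Int -> Int)) ~ g  [subst: {e:=List b, f:=(Int -> (Bool -> c))} | 0 pending]
  bind g := (Bool -> (Int -> Int))

Answer: e:=List b f:=(Int -> (Bool -> c)) g:=(Bool -> (Int -> Int))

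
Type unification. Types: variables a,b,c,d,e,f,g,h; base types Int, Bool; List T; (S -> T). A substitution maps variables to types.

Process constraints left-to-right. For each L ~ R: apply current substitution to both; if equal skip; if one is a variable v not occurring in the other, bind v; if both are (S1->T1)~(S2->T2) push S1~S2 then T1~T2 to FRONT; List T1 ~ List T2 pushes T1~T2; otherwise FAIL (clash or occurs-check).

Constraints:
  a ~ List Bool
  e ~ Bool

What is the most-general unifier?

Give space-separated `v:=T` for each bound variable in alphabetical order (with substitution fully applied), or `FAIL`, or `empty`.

step 1: unify a ~ List Bool  [subst: {-} | 1 pending]
  bind a := List Bool
step 2: unify e ~ Bool  [subst: {a:=List Bool} | 0 pending]
  bind e := Bool

Answer: a:=List Bool e:=Bool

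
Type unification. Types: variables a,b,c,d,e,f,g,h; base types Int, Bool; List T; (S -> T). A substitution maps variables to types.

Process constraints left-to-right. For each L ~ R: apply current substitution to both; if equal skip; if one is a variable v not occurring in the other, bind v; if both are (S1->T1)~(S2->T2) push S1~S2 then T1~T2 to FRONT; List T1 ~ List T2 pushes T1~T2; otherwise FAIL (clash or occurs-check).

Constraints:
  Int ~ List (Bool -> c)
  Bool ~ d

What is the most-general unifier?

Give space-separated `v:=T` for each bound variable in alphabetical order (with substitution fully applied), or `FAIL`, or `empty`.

Answer: FAIL

Derivation:
step 1: unify Int ~ List (Bool -> c)  [subst: {-} | 1 pending]
  clash: Int vs List (Bool -> c)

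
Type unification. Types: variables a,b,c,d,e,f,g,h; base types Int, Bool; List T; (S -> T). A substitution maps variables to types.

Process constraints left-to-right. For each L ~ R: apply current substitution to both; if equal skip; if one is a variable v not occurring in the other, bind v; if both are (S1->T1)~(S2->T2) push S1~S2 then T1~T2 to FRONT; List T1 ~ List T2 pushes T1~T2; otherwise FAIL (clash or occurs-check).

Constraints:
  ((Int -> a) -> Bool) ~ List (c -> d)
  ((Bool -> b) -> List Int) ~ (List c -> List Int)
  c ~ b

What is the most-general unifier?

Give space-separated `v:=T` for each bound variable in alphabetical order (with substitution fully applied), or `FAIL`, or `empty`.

Answer: FAIL

Derivation:
step 1: unify ((Int -> a) -> Bool) ~ List (c -> d)  [subst: {-} | 2 pending]
  clash: ((Int -> a) -> Bool) vs List (c -> d)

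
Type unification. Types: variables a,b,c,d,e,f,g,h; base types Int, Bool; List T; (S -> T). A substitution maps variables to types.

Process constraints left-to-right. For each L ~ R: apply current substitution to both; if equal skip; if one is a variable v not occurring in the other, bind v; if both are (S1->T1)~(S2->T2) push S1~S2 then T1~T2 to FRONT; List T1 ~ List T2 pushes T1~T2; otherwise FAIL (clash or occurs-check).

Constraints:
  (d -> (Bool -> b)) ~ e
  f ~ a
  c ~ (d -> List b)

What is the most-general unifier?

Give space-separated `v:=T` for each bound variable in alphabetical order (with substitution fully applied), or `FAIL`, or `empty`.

step 1: unify (d -> (Bool -> b)) ~ e  [subst: {-} | 2 pending]
  bind e := (d -> (Bool -> b))
step 2: unify f ~ a  [subst: {e:=(d -> (Bool -> b))} | 1 pending]
  bind f := a
step 3: unify c ~ (d -> List b)  [subst: {e:=(d -> (Bool -> b)), f:=a} | 0 pending]
  bind c := (d -> List b)

Answer: c:=(d -> List b) e:=(d -> (Bool -> b)) f:=a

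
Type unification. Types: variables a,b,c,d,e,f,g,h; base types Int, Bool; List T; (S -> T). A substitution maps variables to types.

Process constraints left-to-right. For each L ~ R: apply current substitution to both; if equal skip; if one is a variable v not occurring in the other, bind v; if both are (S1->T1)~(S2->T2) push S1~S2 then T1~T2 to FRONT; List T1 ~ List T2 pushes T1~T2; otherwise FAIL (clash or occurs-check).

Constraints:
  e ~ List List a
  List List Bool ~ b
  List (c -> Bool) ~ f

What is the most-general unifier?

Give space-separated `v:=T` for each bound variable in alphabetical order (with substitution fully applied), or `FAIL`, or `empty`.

Answer: b:=List List Bool e:=List List a f:=List (c -> Bool)

Derivation:
step 1: unify e ~ List List a  [subst: {-} | 2 pending]
  bind e := List List a
step 2: unify List List Bool ~ b  [subst: {e:=List List a} | 1 pending]
  bind b := List List Bool
step 3: unify List (c -> Bool) ~ f  [subst: {e:=List List a, b:=List List Bool} | 0 pending]
  bind f := List (c -> Bool)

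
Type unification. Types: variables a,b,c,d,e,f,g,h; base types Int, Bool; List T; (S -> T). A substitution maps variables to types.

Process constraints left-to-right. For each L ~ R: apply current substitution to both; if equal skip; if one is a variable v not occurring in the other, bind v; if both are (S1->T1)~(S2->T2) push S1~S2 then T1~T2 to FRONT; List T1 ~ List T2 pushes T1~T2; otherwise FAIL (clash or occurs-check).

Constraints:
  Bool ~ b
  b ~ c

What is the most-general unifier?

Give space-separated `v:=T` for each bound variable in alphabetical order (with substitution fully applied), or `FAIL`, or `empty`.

step 1: unify Bool ~ b  [subst: {-} | 1 pending]
  bind b := Bool
step 2: unify Bool ~ c  [subst: {b:=Bool} | 0 pending]
  bind c := Bool

Answer: b:=Bool c:=Bool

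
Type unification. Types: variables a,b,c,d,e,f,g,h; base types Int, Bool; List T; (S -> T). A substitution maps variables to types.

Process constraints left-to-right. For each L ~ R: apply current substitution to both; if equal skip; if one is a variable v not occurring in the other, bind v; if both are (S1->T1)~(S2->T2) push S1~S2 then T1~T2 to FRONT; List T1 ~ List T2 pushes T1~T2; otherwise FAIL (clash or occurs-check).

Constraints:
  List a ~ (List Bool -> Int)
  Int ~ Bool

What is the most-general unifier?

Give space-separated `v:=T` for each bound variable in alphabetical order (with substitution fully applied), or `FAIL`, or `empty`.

Answer: FAIL

Derivation:
step 1: unify List a ~ (List Bool -> Int)  [subst: {-} | 1 pending]
  clash: List a vs (List Bool -> Int)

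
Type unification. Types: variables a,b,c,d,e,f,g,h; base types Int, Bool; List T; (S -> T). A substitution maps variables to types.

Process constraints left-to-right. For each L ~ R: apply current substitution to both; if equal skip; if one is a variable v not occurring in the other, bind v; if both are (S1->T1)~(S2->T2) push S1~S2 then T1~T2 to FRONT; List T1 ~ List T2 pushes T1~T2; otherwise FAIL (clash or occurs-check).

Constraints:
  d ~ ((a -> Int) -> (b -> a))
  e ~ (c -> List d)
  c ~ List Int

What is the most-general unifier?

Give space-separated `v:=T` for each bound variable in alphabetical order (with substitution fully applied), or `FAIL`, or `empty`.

step 1: unify d ~ ((a -> Int) -> (b -> a))  [subst: {-} | 2 pending]
  bind d := ((a -> Int) -> (b -> a))
step 2: unify e ~ (c -> List ((a -> Int) -> (b -> a)))  [subst: {d:=((a -> Int) -> (b -> a))} | 1 pending]
  bind e := (c -> List ((a -> Int) -> (b -> a)))
step 3: unify c ~ List Int  [subst: {d:=((a -> Int) -> (b -> a)), e:=(c -> List ((a -> Int) -> (b -> a)))} | 0 pending]
  bind c := List Int

Answer: c:=List Int d:=((a -> Int) -> (b -> a)) e:=(List Int -> List ((a -> Int) -> (b -> a)))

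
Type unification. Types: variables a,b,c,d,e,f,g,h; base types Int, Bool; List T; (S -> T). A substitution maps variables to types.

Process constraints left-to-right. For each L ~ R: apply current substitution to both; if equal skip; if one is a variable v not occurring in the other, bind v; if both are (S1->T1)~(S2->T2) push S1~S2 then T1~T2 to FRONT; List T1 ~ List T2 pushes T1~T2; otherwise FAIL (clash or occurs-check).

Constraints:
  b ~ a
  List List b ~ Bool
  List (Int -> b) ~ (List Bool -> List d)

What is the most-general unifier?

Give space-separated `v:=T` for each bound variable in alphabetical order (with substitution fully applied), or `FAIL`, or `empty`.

step 1: unify b ~ a  [subst: {-} | 2 pending]
  bind b := a
step 2: unify List List a ~ Bool  [subst: {b:=a} | 1 pending]
  clash: List List a vs Bool

Answer: FAIL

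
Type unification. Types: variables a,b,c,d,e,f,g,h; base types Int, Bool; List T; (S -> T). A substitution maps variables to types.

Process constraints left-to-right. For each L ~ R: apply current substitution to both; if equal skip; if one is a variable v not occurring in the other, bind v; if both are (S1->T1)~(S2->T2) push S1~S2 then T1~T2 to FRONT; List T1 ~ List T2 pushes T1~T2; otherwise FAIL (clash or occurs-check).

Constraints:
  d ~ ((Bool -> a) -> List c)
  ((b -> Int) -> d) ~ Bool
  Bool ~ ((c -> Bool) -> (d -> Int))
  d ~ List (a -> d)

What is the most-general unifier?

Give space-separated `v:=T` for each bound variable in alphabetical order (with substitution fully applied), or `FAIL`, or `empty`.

step 1: unify d ~ ((Bool -> a) -> List c)  [subst: {-} | 3 pending]
  bind d := ((Bool -> a) -> List c)
step 2: unify ((b -> Int) -> ((Bool -> a) -> List c)) ~ Bool  [subst: {d:=((Bool -> a) -> List c)} | 2 pending]
  clash: ((b -> Int) -> ((Bool -> a) -> List c)) vs Bool

Answer: FAIL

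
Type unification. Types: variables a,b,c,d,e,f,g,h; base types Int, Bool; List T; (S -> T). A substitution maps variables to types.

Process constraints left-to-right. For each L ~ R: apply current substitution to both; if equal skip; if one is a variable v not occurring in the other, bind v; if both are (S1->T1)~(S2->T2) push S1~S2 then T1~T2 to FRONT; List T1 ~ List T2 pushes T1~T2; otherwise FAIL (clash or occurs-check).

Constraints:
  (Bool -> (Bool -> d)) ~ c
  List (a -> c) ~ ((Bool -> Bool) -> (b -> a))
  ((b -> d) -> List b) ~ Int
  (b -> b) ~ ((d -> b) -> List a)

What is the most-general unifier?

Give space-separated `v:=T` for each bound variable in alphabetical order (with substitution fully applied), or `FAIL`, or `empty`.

Answer: FAIL

Derivation:
step 1: unify (Bool -> (Bool -> d)) ~ c  [subst: {-} | 3 pending]
  bind c := (Bool -> (Bool -> d))
step 2: unify List (a -> (Bool -> (Bool -> d))) ~ ((Bool -> Bool) -> (b -> a))  [subst: {c:=(Bool -> (Bool -> d))} | 2 pending]
  clash: List (a -> (Bool -> (Bool -> d))) vs ((Bool -> Bool) -> (b -> a))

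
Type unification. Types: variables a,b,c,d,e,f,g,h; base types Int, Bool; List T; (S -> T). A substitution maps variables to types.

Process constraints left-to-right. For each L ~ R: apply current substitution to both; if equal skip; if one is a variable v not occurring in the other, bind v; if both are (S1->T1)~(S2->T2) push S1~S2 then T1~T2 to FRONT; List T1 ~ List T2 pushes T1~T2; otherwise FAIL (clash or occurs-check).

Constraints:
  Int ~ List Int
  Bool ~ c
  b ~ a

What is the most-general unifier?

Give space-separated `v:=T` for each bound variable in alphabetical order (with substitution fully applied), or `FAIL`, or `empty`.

step 1: unify Int ~ List Int  [subst: {-} | 2 pending]
  clash: Int vs List Int

Answer: FAIL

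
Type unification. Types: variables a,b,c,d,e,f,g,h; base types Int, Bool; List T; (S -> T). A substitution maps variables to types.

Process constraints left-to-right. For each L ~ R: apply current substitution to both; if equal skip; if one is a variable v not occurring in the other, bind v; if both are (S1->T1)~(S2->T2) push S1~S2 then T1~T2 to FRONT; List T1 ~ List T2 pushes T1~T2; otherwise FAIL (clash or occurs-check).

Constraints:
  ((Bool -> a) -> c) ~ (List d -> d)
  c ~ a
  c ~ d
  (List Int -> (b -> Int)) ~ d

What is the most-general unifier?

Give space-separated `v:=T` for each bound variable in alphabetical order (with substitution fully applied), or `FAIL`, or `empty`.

step 1: unify ((Bool -> a) -> c) ~ (List d -> d)  [subst: {-} | 3 pending]
  -> decompose arrow: push (Bool -> a)~List d, c~d
step 2: unify (Bool -> a) ~ List d  [subst: {-} | 4 pending]
  clash: (Bool -> a) vs List d

Answer: FAIL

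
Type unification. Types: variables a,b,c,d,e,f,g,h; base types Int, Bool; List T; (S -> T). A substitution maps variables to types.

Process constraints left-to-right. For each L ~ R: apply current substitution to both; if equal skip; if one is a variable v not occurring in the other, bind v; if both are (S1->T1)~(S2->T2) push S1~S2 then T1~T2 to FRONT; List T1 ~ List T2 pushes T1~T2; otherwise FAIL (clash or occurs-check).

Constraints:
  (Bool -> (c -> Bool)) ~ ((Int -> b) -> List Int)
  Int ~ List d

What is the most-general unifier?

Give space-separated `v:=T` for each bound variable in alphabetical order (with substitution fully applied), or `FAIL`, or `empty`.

step 1: unify (Bool -> (c -> Bool)) ~ ((Int -> b) -> List Int)  [subst: {-} | 1 pending]
  -> decompose arrow: push Bool~(Int -> b), (c -> Bool)~List Int
step 2: unify Bool ~ (Int -> b)  [subst: {-} | 2 pending]
  clash: Bool vs (Int -> b)

Answer: FAIL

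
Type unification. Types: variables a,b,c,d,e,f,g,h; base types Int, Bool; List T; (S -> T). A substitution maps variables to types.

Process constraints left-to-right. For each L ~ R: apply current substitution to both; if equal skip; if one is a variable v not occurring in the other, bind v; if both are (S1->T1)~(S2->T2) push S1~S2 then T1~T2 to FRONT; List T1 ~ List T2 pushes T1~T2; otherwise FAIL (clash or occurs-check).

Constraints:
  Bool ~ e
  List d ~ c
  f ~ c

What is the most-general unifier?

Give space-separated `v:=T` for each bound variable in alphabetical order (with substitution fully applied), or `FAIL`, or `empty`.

step 1: unify Bool ~ e  [subst: {-} | 2 pending]
  bind e := Bool
step 2: unify List d ~ c  [subst: {e:=Bool} | 1 pending]
  bind c := List d
step 3: unify f ~ List d  [subst: {e:=Bool, c:=List d} | 0 pending]
  bind f := List d

Answer: c:=List d e:=Bool f:=List d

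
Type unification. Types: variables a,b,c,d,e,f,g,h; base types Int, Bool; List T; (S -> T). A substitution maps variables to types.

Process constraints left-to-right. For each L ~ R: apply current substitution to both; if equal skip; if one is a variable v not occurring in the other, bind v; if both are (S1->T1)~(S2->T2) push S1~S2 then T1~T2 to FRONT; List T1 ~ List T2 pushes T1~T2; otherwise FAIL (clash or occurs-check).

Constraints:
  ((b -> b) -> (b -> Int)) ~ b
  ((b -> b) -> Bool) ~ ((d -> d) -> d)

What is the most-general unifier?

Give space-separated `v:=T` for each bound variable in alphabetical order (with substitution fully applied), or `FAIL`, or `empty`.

Answer: FAIL

Derivation:
step 1: unify ((b -> b) -> (b -> Int)) ~ b  [subst: {-} | 1 pending]
  occurs-check fail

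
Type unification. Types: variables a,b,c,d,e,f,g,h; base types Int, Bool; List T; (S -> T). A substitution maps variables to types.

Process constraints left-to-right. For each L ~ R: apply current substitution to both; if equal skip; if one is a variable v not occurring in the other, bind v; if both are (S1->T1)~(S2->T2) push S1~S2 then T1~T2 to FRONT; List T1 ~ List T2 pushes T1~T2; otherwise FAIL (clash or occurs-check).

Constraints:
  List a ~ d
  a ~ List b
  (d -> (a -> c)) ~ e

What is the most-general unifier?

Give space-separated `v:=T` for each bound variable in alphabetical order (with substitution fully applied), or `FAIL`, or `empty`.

Answer: a:=List b d:=List List b e:=(List List b -> (List b -> c))

Derivation:
step 1: unify List a ~ d  [subst: {-} | 2 pending]
  bind d := List a
step 2: unify a ~ List b  [subst: {d:=List a} | 1 pending]
  bind a := List b
step 3: unify (List List b -> (List b -> c)) ~ e  [subst: {d:=List a, a:=List b} | 0 pending]
  bind e := (List List b -> (List b -> c))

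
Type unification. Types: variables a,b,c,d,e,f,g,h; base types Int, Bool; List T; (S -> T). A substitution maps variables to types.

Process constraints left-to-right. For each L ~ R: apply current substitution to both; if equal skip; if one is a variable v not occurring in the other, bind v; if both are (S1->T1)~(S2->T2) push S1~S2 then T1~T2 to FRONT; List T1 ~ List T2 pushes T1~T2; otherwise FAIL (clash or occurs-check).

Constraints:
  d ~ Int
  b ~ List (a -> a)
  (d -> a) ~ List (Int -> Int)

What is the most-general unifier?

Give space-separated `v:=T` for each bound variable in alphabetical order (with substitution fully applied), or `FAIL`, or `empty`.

step 1: unify d ~ Int  [subst: {-} | 2 pending]
  bind d := Int
step 2: unify b ~ List (a -> a)  [subst: {d:=Int} | 1 pending]
  bind b := List (a -> a)
step 3: unify (Int -> a) ~ List (Int -> Int)  [subst: {d:=Int, b:=List (a -> a)} | 0 pending]
  clash: (Int -> a) vs List (Int -> Int)

Answer: FAIL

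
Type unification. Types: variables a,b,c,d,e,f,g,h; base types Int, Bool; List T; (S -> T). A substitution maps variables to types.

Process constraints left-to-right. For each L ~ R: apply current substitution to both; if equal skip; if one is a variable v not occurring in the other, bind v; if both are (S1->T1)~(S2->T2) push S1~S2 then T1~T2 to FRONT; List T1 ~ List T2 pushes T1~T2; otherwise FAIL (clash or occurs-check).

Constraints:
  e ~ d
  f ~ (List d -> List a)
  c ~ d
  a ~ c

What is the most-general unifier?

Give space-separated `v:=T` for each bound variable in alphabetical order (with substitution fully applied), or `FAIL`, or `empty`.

step 1: unify e ~ d  [subst: {-} | 3 pending]
  bind e := d
step 2: unify f ~ (List d -> List a)  [subst: {e:=d} | 2 pending]
  bind f := (List d -> List a)
step 3: unify c ~ d  [subst: {e:=d, f:=(List d -> List a)} | 1 pending]
  bind c := d
step 4: unify a ~ d  [subst: {e:=d, f:=(List d -> List a), c:=d} | 0 pending]
  bind a := d

Answer: a:=d c:=d e:=d f:=(List d -> List d)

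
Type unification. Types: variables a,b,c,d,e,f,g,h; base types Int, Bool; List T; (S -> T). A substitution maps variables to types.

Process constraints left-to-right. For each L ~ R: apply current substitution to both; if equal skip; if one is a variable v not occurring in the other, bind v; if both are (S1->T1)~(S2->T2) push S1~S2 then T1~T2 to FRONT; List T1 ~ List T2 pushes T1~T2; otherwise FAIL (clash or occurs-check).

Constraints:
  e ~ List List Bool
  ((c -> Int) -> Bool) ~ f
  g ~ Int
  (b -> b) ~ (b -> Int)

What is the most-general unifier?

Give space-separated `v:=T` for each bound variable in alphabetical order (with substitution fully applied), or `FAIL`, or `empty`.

Answer: b:=Int e:=List List Bool f:=((c -> Int) -> Bool) g:=Int

Derivation:
step 1: unify e ~ List List Bool  [subst: {-} | 3 pending]
  bind e := List List Bool
step 2: unify ((c -> Int) -> Bool) ~ f  [subst: {e:=List List Bool} | 2 pending]
  bind f := ((c -> Int) -> Bool)
step 3: unify g ~ Int  [subst: {e:=List List Bool, f:=((c -> Int) -> Bool)} | 1 pending]
  bind g := Int
step 4: unify (b -> b) ~ (b -> Int)  [subst: {e:=List List Bool, f:=((c -> Int) -> Bool), g:=Int} | 0 pending]
  -> decompose arrow: push b~b, b~Int
step 5: unify b ~ b  [subst: {e:=List List Bool, f:=((c -> Int) -> Bool), g:=Int} | 1 pending]
  -> identical, skip
step 6: unify b ~ Int  [subst: {e:=List List Bool, f:=((c -> Int) -> Bool), g:=Int} | 0 pending]
  bind b := Int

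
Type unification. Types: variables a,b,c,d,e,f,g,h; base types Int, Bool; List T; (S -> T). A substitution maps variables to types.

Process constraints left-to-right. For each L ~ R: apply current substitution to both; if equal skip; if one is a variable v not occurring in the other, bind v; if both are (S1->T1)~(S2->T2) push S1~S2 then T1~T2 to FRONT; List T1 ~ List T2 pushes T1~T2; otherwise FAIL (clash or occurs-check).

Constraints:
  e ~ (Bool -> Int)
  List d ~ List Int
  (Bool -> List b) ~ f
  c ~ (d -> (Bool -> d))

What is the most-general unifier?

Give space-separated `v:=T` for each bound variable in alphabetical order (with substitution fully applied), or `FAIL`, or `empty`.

Answer: c:=(Int -> (Bool -> Int)) d:=Int e:=(Bool -> Int) f:=(Bool -> List b)

Derivation:
step 1: unify e ~ (Bool -> Int)  [subst: {-} | 3 pending]
  bind e := (Bool -> Int)
step 2: unify List d ~ List Int  [subst: {e:=(Bool -> Int)} | 2 pending]
  -> decompose List: push d~Int
step 3: unify d ~ Int  [subst: {e:=(Bool -> Int)} | 2 pending]
  bind d := Int
step 4: unify (Bool -> List b) ~ f  [subst: {e:=(Bool -> Int), d:=Int} | 1 pending]
  bind f := (Bool -> List b)
step 5: unify c ~ (Int -> (Bool -> Int))  [subst: {e:=(Bool -> Int), d:=Int, f:=(Bool -> List b)} | 0 pending]
  bind c := (Int -> (Bool -> Int))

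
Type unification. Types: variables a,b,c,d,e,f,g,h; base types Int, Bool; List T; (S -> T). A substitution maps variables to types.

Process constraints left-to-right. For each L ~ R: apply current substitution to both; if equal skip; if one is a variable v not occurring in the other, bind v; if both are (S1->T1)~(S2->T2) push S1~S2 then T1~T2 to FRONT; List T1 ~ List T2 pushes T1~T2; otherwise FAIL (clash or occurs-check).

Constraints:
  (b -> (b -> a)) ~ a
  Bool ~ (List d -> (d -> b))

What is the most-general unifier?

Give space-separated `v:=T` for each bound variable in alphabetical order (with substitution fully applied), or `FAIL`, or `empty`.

Answer: FAIL

Derivation:
step 1: unify (b -> (b -> a)) ~ a  [subst: {-} | 1 pending]
  occurs-check fail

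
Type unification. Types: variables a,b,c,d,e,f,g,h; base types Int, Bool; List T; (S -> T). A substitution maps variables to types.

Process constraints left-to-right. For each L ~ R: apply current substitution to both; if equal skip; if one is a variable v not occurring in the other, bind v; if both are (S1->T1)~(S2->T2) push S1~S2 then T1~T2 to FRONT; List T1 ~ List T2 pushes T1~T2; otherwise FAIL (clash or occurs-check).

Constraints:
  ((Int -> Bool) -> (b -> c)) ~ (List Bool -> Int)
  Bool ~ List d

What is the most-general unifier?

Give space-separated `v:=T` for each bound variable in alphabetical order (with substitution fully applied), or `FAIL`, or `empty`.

step 1: unify ((Int -> Bool) -> (b -> c)) ~ (List Bool -> Int)  [subst: {-} | 1 pending]
  -> decompose arrow: push (Int -> Bool)~List Bool, (b -> c)~Int
step 2: unify (Int -> Bool) ~ List Bool  [subst: {-} | 2 pending]
  clash: (Int -> Bool) vs List Bool

Answer: FAIL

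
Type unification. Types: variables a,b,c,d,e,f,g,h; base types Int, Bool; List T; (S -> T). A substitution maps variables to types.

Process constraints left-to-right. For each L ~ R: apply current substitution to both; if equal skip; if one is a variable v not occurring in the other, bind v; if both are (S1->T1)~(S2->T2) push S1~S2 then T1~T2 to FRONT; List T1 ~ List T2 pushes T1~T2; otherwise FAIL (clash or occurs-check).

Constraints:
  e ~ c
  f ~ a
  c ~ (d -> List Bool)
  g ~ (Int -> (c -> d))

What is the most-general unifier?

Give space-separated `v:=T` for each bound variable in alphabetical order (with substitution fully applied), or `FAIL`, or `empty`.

Answer: c:=(d -> List Bool) e:=(d -> List Bool) f:=a g:=(Int -> ((d -> List Bool) -> d))

Derivation:
step 1: unify e ~ c  [subst: {-} | 3 pending]
  bind e := c
step 2: unify f ~ a  [subst: {e:=c} | 2 pending]
  bind f := a
step 3: unify c ~ (d -> List Bool)  [subst: {e:=c, f:=a} | 1 pending]
  bind c := (d -> List Bool)
step 4: unify g ~ (Int -> ((d -> List Bool) -> d))  [subst: {e:=c, f:=a, c:=(d -> List Bool)} | 0 pending]
  bind g := (Int -> ((d -> List Bool) -> d))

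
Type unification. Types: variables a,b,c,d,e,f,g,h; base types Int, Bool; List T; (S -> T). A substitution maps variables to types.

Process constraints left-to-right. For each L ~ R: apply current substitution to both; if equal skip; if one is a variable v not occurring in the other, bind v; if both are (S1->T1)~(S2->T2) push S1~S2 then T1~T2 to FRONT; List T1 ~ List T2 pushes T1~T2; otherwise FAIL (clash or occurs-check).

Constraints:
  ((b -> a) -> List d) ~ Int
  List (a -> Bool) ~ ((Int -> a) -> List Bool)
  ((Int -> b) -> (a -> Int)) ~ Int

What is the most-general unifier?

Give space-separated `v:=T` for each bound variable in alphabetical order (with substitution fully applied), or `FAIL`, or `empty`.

Answer: FAIL

Derivation:
step 1: unify ((b -> a) -> List d) ~ Int  [subst: {-} | 2 pending]
  clash: ((b -> a) -> List d) vs Int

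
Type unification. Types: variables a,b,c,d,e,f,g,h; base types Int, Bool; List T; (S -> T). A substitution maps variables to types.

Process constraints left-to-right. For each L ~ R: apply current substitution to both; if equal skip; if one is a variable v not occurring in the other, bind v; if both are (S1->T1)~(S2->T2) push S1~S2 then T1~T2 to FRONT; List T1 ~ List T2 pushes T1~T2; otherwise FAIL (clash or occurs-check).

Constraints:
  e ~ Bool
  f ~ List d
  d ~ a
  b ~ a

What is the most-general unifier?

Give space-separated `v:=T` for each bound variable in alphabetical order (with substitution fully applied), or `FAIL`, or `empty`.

Answer: b:=a d:=a e:=Bool f:=List a

Derivation:
step 1: unify e ~ Bool  [subst: {-} | 3 pending]
  bind e := Bool
step 2: unify f ~ List d  [subst: {e:=Bool} | 2 pending]
  bind f := List d
step 3: unify d ~ a  [subst: {e:=Bool, f:=List d} | 1 pending]
  bind d := a
step 4: unify b ~ a  [subst: {e:=Bool, f:=List d, d:=a} | 0 pending]
  bind b := a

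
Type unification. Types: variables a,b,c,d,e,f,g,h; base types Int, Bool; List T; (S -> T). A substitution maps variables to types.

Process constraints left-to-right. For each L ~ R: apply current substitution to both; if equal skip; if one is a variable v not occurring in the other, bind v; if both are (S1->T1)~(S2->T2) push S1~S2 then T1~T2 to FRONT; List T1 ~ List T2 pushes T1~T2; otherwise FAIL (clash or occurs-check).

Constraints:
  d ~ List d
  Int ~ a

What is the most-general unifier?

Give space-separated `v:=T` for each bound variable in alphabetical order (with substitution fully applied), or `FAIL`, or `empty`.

Answer: FAIL

Derivation:
step 1: unify d ~ List d  [subst: {-} | 1 pending]
  occurs-check fail: d in List d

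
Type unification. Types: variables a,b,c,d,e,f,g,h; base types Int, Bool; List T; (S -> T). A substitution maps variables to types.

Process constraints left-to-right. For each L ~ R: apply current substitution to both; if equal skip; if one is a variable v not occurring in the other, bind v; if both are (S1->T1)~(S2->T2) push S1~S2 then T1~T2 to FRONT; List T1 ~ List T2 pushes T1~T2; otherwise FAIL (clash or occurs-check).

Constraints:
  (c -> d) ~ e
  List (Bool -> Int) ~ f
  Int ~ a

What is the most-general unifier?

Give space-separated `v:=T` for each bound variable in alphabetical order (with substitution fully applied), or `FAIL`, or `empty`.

Answer: a:=Int e:=(c -> d) f:=List (Bool -> Int)

Derivation:
step 1: unify (c -> d) ~ e  [subst: {-} | 2 pending]
  bind e := (c -> d)
step 2: unify List (Bool -> Int) ~ f  [subst: {e:=(c -> d)} | 1 pending]
  bind f := List (Bool -> Int)
step 3: unify Int ~ a  [subst: {e:=(c -> d), f:=List (Bool -> Int)} | 0 pending]
  bind a := Int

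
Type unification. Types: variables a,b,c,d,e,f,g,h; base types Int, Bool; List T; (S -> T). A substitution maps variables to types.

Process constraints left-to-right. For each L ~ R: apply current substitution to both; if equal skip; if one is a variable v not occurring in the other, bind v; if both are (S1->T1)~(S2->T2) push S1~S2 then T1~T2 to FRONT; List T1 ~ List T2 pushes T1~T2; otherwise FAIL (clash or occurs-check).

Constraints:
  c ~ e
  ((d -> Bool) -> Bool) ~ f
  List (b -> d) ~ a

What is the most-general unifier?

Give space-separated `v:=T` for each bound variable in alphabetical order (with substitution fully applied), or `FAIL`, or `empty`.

Answer: a:=List (b -> d) c:=e f:=((d -> Bool) -> Bool)

Derivation:
step 1: unify c ~ e  [subst: {-} | 2 pending]
  bind c := e
step 2: unify ((d -> Bool) -> Bool) ~ f  [subst: {c:=e} | 1 pending]
  bind f := ((d -> Bool) -> Bool)
step 3: unify List (b -> d) ~ a  [subst: {c:=e, f:=((d -> Bool) -> Bool)} | 0 pending]
  bind a := List (b -> d)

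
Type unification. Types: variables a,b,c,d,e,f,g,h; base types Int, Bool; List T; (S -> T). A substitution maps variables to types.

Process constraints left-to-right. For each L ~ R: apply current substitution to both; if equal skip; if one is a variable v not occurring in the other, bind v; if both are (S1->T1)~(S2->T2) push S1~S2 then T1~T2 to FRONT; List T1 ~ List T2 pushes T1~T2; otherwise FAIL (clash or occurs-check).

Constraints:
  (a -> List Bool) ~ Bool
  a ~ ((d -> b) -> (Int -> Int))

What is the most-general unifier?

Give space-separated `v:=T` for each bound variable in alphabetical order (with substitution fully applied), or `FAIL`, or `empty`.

step 1: unify (a -> List Bool) ~ Bool  [subst: {-} | 1 pending]
  clash: (a -> List Bool) vs Bool

Answer: FAIL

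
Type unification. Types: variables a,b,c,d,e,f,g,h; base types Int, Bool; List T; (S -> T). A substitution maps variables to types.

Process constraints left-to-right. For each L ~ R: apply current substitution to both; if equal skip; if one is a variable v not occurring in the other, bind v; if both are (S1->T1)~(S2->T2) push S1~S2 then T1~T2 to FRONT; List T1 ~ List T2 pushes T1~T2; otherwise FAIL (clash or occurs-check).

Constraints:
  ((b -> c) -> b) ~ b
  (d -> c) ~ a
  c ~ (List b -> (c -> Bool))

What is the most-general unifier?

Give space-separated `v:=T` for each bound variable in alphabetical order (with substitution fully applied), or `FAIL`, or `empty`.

Answer: FAIL

Derivation:
step 1: unify ((b -> c) -> b) ~ b  [subst: {-} | 2 pending]
  occurs-check fail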